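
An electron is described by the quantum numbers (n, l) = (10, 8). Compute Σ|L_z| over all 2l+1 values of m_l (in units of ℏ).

Σ|L_z| = 72 ℏ

The allowed m_l values are -8, -7, -6, -5, -4, -3, -2, -1, 0, 1, 2, 3, 4, 5, 6, 7, 8.
Σ|m_l| = 2·8(8+1)/2 = 72.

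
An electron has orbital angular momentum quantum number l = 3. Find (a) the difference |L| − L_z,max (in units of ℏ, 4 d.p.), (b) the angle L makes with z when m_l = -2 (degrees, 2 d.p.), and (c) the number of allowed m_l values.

|L|−L_z,max ≈ 0.4641ℏ; θ(m_l=-2) ≈ 125.26°; 7 values

|L| − L_z,max = (2√3 − 3)ℏ ≈ 0.4641ℏ.
For m_l = -2: cos θ = -2/√12, θ ≈ 125.26°.
There are 2l+1 = 7 values of m_l.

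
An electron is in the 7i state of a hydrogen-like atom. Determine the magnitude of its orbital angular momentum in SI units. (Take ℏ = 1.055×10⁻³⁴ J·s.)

|L| = 6.837×10⁻³⁴ J·s

7i means n = 7, l = 6.
|L| = ℏ√(l(l+1)) = ℏ√(6·7) = √42 ℏ
Numerically, |L| = 6.481 × (1.055×10⁻³⁴ J·s) = 6.837×10⁻³⁴ J·s.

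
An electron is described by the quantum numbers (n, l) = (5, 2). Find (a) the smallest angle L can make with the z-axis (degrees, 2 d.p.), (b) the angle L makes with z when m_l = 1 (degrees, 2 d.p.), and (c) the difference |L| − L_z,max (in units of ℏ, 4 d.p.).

cos θ_min = 2/√6, so θ_min ≈ 35.26°.
For m_l = 1: cos θ = 1/√6, θ ≈ 65.91°.
|L| − L_z,max = (√6 − 2)ℏ ≈ 0.4495ℏ.

θ_min ≈ 35.26°; θ(m_l=1) ≈ 65.91°; |L|−L_z,max ≈ 0.4495ℏ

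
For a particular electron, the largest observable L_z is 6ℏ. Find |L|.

The maximum L_z equals lℏ, giving l = 6.
Then |L| = ℏ√(6·7) = √42 ℏ.

|L| = √42 ℏ ≈ 6.481ℏ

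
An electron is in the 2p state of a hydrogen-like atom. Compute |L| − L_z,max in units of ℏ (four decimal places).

The 2p subshell has l = 1.
|L| = √2 ℏ ≈ 1.4142ℏ, while L_z,max = lℏ = 1ℏ.
The difference is (√2 − 1)ℏ ≈ 0.4142ℏ.

|L| − L_z,max ≈ 0.4142ℏ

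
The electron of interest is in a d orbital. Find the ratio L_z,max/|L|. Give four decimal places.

L_z,max/|L| = 0.8165

D corresponds to l = 2.
|L| = √6 ℏ ≈ 2.4495ℏ, while L_z,max = lℏ = 2ℏ.
L_z,max/|L| = 2/√6 = 0.8165.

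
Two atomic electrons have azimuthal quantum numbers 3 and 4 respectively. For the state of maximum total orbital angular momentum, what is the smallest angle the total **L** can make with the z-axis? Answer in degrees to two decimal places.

L runs from |3 − 4| = 1 to 3 + 4 = 7.
L ∈ {1, 2, 3, 4, 5, 6, 7}.
The maximum is L = 7, with |L_tot| = ℏ√(7·8) = 2√14 ℏ.
The minimum angle with z is arccos(7/√56) ≈ 20.70°.

θ_min ≈ 20.70°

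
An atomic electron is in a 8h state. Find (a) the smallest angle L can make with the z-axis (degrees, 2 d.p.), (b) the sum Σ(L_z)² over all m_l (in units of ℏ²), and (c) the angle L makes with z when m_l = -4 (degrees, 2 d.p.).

For 8h, l = 5.
cos θ_min = 5/√30, so θ_min ≈ 24.09°.
Σ m_l² = 110, so Σ(L_z)² = 110 ℏ².
For m_l = -4: cos θ = -4/√30, θ ≈ 136.91°.

θ_min ≈ 24.09°; Σ(L_z)² = 110 ℏ²; θ(m_l=-4) ≈ 136.91°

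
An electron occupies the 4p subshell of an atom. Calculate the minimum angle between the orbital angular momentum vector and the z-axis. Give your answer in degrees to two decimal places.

θ_min ≈ 45.00°

The 4p subshell has l = 1.
|L| = √(l(l+1)) ℏ = √2 ℏ.
The smallest angle corresponds to the largest L_z, i.e. m_l = l = 1, giving L_z = 1ℏ.
cos θ_min = 1/√2, so θ_min ≈ 45.00°.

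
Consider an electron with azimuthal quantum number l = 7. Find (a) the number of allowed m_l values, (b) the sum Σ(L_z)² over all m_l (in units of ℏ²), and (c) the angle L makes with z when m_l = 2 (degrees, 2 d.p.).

There are 2l+1 = 15 values of m_l.
Σ m_l² = 280, so Σ(L_z)² = 280 ℏ².
For m_l = 2: cos θ = 2/√56, θ ≈ 74.50°.

15 values; Σ(L_z)² = 280 ℏ²; θ(m_l=2) ≈ 74.50°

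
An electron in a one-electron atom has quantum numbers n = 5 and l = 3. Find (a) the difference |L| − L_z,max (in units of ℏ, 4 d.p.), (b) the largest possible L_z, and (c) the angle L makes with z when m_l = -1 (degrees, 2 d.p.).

|L|−L_z,max ≈ 0.4641ℏ; L_z,max = 3ℏ; θ(m_l=-1) ≈ 106.78°

|L| − L_z,max = (2√3 − 3)ℏ ≈ 0.4641ℏ.
L_z,max = lℏ = 3ℏ.
For m_l = -1: cos θ = -1/√12, θ ≈ 106.78°.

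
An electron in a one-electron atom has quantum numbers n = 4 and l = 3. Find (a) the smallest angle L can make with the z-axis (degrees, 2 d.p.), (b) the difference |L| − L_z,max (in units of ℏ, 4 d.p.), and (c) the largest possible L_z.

θ_min ≈ 30.00°; |L|−L_z,max ≈ 0.4641ℏ; L_z,max = 3ℏ

cos θ_min = 3/√12, so θ_min ≈ 30.00°.
|L| − L_z,max = (2√3 − 3)ℏ ≈ 0.4641ℏ.
L_z,max = lℏ = 3ℏ.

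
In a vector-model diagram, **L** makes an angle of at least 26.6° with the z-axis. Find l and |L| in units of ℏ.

l = 4, |L| = 2√5 ℏ ≈ 4.472ℏ

At minimum angle, m_l = l, so cos θ = l/√(l(l+1)); cos²θ = l/(l+1) = 0.7995.
Solving: l = 4.
Then |L| = ℏ√(4·5) = 2√5 ℏ.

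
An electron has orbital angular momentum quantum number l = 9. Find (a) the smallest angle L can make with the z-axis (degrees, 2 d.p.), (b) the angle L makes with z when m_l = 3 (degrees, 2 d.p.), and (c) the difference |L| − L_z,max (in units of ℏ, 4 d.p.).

cos θ_min = 9/√90, so θ_min ≈ 18.43°.
For m_l = 3: cos θ = 3/√90, θ ≈ 71.57°.
|L| − L_z,max = (3√10 − 9)ℏ ≈ 0.4868ℏ.

θ_min ≈ 18.43°; θ(m_l=3) ≈ 71.57°; |L|−L_z,max ≈ 0.4868ℏ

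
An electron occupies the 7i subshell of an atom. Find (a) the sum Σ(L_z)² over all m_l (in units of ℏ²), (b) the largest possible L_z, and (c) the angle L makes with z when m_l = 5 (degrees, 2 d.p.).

7i means n = 7, l = 6.
Σ m_l² = 182, so Σ(L_z)² = 182 ℏ².
L_z,max = lℏ = 6ℏ.
For m_l = 5: cos θ = 5/√42, θ ≈ 39.51°.

Σ(L_z)² = 182 ℏ²; L_z,max = 6ℏ; θ(m_l=5) ≈ 39.51°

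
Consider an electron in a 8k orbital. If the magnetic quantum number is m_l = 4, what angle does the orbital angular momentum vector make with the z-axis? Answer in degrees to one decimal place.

θ ≈ 57.7°

8k means n = 8, l = 7.
|L| = ℏ√(l(l+1)) = 2√14 ℏ.
L_z = m_l ℏ = 4ℏ.
cos θ = L_z/|L| = 4/√56, so θ ≈ 57.7°.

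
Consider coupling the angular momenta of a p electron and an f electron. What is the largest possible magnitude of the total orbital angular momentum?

|L_tot|_max = 2√5 ℏ ≈ 4.472ℏ

L runs from |1 − 3| = 2 to 1 + 3 = 4.
So L can be 2, 3, 4.
The largest magnitude corresponds to L = 4: |L_tot| = ℏ√(4·5) = 2√5 ℏ.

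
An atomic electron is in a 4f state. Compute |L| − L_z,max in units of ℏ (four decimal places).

|L| − L_z,max ≈ 0.4641ℏ

The 4f subshell has l = 3.
|L| = 2√3 ℏ ≈ 3.4641ℏ, while L_z,max = lℏ = 3ℏ.
The difference is (2√3 − 3)ℏ ≈ 0.4641ℏ.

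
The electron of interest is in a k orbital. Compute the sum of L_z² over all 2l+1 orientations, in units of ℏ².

Σ(L_z)² = 280 ℏ²

For a k orbital, l = 7.
The allowed m_l values are -7, -6, -5, -4, -3, -2, -1, 0, 1, 2, 3, 4, 5, 6, 7.
Σ m_l² = l(l+1)(2l+1)/3 = 7·8·15/3 = 280.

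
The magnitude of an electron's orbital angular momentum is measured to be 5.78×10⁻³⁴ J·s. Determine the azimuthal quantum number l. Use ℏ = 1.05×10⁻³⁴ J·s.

In units of ℏ, |L| ≈ 5.505.
Set l(l+1) = 30.30; the integer solution is l = 5.

l = 5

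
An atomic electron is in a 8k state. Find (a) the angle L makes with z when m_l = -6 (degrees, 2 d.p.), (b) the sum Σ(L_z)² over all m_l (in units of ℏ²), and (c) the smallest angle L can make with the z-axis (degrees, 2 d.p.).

The 8k subshell has l = 7.
For m_l = -6: cos θ = -6/√56, θ ≈ 143.30°.
Σ m_l² = 280, so Σ(L_z)² = 280 ℏ².
cos θ_min = 7/√56, so θ_min ≈ 20.70°.

θ(m_l=-6) ≈ 143.30°; Σ(L_z)² = 280 ℏ²; θ_min ≈ 20.70°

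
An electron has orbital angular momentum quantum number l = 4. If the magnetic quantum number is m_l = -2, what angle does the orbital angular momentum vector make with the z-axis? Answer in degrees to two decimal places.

θ ≈ 116.57°

|L| = √(l(l+1)) ℏ = 2√5 ℏ.
L_z = m_l ℏ = −2ℏ.
cos θ = L_z/|L| = -2/√20, so θ ≈ 116.57°.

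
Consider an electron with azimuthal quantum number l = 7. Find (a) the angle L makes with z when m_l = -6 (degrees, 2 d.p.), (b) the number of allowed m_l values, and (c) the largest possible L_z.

For m_l = -6: cos θ = -6/√56, θ ≈ 143.30°.
There are 2l+1 = 15 values of m_l.
L_z,max = lℏ = 7ℏ.

θ(m_l=-6) ≈ 143.30°; 15 values; L_z,max = 7ℏ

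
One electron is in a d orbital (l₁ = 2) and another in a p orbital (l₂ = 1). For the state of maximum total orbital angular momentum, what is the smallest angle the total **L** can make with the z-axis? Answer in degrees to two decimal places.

By the triangle rule, |l₁ − l₂| ≤ L ≤ l₁ + l₂.
So L can be 1, 2, 3.
The maximum is L = 3, with |L_tot| = ℏ√(3·4) = 2√3 ℏ.
The minimum angle with z is arccos(3/√12) ≈ 30.00°.

θ_min ≈ 30.00°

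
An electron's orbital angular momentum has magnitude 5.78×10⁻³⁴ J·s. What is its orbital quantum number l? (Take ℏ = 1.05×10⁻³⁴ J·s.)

Dividing by ℏ: |L|/ℏ ≈ 5.505.
Set l(l+1) = 30.30; the integer solution is l = 5.

l = 5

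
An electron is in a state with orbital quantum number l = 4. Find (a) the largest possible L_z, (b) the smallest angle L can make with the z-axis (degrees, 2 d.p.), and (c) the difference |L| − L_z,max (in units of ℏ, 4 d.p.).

L_z,max = lℏ = 4ℏ.
cos θ_min = 4/√20, so θ_min ≈ 26.57°.
|L| − L_z,max = (2√5 − 4)ℏ ≈ 0.4721ℏ.

L_z,max = 4ℏ; θ_min ≈ 26.57°; |L|−L_z,max ≈ 0.4721ℏ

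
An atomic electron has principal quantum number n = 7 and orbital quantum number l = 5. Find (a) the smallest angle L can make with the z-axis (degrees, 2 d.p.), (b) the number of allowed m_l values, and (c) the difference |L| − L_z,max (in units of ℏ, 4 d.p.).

θ_min ≈ 24.09°; 11 values; |L|−L_z,max ≈ 0.4772ℏ

cos θ_min = 5/√30, so θ_min ≈ 24.09°.
There are 2l+1 = 11 values of m_l.
|L| − L_z,max = (√30 − 5)ℏ ≈ 0.4772ℏ.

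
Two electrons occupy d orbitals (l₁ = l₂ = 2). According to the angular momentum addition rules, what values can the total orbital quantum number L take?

L = 0, 1, 2, 3, 4

Angular momentum addition gives L = |l₁ − l₂|, …, l₁ + l₂.
So L can be 0, 1, 2, 3, 4.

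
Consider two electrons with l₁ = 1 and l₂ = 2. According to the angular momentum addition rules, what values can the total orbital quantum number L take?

L = 1, 2, 3

L runs from |1 − 2| = 1 to 1 + 2 = 3.
Allowed values: L = 1, 2, 3.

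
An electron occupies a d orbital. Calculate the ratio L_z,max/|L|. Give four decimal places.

L_z,max/|L| = 0.8165

D corresponds to l = 2.
|L| = √6 ℏ ≈ 2.4495ℏ, while L_z,max = lℏ = 2ℏ.
L_z,max/|L| = 2/√6 = 0.8165.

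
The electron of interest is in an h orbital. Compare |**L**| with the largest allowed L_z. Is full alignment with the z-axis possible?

An h state has l = 5.
|L| = √30 ℏ ≈ 5.4772ℏ, while L_z,max = lℏ = 5ℏ.
Since |L| > L_z,max, the vector can never point exactly along z; the closest it comes is θ_min = arccos(5/√30) ≈ 24.1°.

No: L_z,max = 5ℏ < |L| = √30 ℏ ≈ 5.477ℏ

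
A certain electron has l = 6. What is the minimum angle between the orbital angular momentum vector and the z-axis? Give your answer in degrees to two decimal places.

|L| = ℏ√(l(l+1)) = √42 ℏ.
The smallest angle corresponds to the largest L_z, i.e. m_l = l = 6, giving L_z = 6ℏ.
cos θ_min = 6/√42, so θ_min ≈ 22.21°.

θ_min ≈ 22.21°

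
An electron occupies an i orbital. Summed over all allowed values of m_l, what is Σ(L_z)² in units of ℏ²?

An i state has l = 6.
m_l runs from −6 to 6, i.e. {-6, -5, -4, -3, -2, -1, 0, 1, 2, 3, 4, 5, 6}.
Summing m² from −6 to 6: Σ m_l² = 182.

Σ(L_z)² = 182 ℏ²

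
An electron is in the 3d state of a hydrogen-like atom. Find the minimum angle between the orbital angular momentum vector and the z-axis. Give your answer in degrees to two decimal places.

θ_min ≈ 35.26°

The 3d subshell has l = 2.
|L| = ℏ√(l(l+1)) = √6 ℏ.
The smallest angle corresponds to the largest L_z, i.e. m_l = l = 2, giving L_z = 2ℏ.
cos θ_min = 2/√6, so θ_min ≈ 35.26°.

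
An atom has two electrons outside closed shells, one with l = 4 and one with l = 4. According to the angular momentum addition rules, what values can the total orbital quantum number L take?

L = 0, 1, 2, 3, 4, 5, 6, 7, 8

By the triangle rule, |l₁ − l₂| ≤ L ≤ l₁ + l₂.
So L can be 0, 1, 2, 3, 4, 5, 6, 7, 8.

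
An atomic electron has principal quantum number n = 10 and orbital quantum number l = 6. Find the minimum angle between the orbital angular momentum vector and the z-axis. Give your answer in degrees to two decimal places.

θ_min ≈ 22.21°

|L|² = l(l+1)ℏ² = 42ℏ², so |L| = √42 ℏ.
The smallest angle corresponds to the largest L_z, i.e. m_l = l = 6, giving L_z = 6ℏ.
cos θ_min = 6/√42, so θ_min ≈ 22.21°.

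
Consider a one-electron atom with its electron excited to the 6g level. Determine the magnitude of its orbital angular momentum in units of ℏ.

|L| = 2√5 ℏ ≈ 4.472ℏ

The 6g level has l = 4.
|L| = ℏ√(l(l+1)) = ℏ√(4·5) = 2√5 ℏ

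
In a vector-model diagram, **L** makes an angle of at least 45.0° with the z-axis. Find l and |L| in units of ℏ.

l = 1, |L| = √2 ℏ ≈ 1.414ℏ

cos θ_min = l/√(l(l+1)) = √(l/(l+1)), so l/(l+1) = cos²(45.0°) = 0.5000.
l = cos²θ/sin²θ ≈ 1.
Then |L| = ℏ√(1·2) = √2 ℏ.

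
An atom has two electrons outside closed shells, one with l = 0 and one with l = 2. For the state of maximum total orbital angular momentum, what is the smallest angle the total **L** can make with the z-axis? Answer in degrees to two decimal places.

θ_min ≈ 35.26°

The total orbital quantum number L ranges from |l₁ − l₂| to l₁ + l₂ in integer steps.
Allowed values: L = 2.
The maximum is L = 2, with |L_tot| = ℏ√(2·3) = √6 ℏ.
The minimum angle with z is arccos(2/√6) ≈ 35.26°.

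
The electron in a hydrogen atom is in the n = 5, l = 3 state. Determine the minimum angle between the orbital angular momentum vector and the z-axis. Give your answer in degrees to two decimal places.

|L| = ℏ√(l(l+1)) = 2√3 ℏ.
The smallest angle corresponds to the largest L_z, i.e. m_l = l = 3, giving L_z = 3ℏ.
cos θ_min = 3/√12, so θ_min ≈ 30.00°.

θ_min ≈ 30.00°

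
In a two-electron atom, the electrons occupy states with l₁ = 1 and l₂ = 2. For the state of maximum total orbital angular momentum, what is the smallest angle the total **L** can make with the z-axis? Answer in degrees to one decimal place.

θ_min ≈ 30.0°

By the triangle rule, |l₁ − l₂| ≤ L ≤ l₁ + l₂.
L ∈ {1, 2, 3}.
The maximum is L = 3, with |L_tot| = ℏ√(3·4) = 2√3 ℏ.
The minimum angle with z is arccos(3/√12) ≈ 30.0°.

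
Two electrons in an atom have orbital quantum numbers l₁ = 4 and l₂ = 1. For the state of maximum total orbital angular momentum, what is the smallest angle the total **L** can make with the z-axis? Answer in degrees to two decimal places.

By the triangle rule, |l₁ − l₂| ≤ L ≤ l₁ + l₂.
L ∈ {3, 4, 5}.
The maximum is L = 5, with |L_tot| = ℏ√(5·6) = √30 ℏ.
The minimum angle with z is arccos(5/√30) ≈ 24.09°.

θ_min ≈ 24.09°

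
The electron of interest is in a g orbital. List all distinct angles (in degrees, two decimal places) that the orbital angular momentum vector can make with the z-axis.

θ ∈ {26.57°, 47.87°, 63.43°, 77.08°, 90.00°, 102.92°, 116.57°, 132.13°, 153.43°}

A g state has l = 4.
|L|² = l(l+1)ℏ² = 20ℏ², so |L| = 2√5 ℏ.
cos θ = m_l/√20 for each m_l ∈ {-4, -3, -2, -1, 0, 1, 2, 3, 4}.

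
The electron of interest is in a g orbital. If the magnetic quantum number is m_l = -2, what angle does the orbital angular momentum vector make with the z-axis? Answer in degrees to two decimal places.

For a g orbital, l = 4.
|L| = ℏ√(l(l+1)) = 2√5 ℏ.
L_z = m_l ℏ = −2ℏ.
cos θ = L_z/|L| = -2/√20, so θ ≈ 116.57°.

θ ≈ 116.57°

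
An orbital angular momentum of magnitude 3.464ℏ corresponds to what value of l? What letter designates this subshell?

l = 3 (f orbital)

(|L|/ℏ)² = l(l+1) = 12.
l² + l − 12 = 0 ⇒ l = 3.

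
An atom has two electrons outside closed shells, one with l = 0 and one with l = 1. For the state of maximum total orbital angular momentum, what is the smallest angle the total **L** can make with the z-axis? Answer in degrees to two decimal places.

θ_min ≈ 45.00°

By the triangle rule, |l₁ − l₂| ≤ L ≤ l₁ + l₂.
So L can be 1.
The maximum is L = 1, with |L_tot| = ℏ√(1·2) = √2 ℏ.
The minimum angle with z is arccos(1/√2) ≈ 45.00°.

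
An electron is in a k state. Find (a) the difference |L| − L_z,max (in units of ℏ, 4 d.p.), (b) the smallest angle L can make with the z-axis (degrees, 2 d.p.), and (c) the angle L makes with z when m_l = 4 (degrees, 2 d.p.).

|L|−L_z,max ≈ 0.4833ℏ; θ_min ≈ 20.70°; θ(m_l=4) ≈ 57.69°

The letter k corresponds to l = 7.
|L| − L_z,max = (2√14 − 7)ℏ ≈ 0.4833ℏ.
cos θ_min = 7/√56, so θ_min ≈ 20.70°.
For m_l = 4: cos θ = 4/√56, θ ≈ 57.69°.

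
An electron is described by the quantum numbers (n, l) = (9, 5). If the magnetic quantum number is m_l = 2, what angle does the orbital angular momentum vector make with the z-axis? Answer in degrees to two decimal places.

|L| = √(l(l+1)) ℏ = √30 ℏ.
L_z = m_l ℏ = 2ℏ.
cos θ = L_z/|L| = 2/√30, so θ ≈ 68.58°.

θ ≈ 68.58°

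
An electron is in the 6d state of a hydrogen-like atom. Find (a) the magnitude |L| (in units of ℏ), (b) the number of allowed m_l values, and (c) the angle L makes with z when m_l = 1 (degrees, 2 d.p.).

The 6d subshell has l = 2.
|L| = ℏ√(2·3) = √6 ℏ ≈ 2.449ℏ.
There are 2l+1 = 5 values of m_l.
For m_l = 1: cos θ = 1/√6, θ ≈ 65.91°.

|L| = √6 ℏ ≈ 2.449ℏ; 5 values; θ(m_l=1) ≈ 65.91°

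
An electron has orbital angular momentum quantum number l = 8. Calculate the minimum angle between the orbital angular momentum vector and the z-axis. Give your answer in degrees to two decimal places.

|L| = ℏ√(l(l+1)) = 6√2 ℏ.
The smallest angle corresponds to the largest L_z, i.e. m_l = l = 8, giving L_z = 8ℏ.
cos θ_min = 8/√72, so θ_min ≈ 19.47°.

θ_min ≈ 19.47°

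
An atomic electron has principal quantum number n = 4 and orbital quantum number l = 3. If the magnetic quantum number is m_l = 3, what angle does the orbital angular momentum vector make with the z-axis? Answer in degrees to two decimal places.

|L| = √(l(l+1)) ℏ = 2√3 ℏ.
L_z = m_l ℏ = 3ℏ.
cos θ = L_z/|L| = 3/√12, so θ ≈ 30.00°.

θ ≈ 30.00°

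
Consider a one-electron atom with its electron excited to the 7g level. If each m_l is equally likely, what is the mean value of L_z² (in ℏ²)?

The 7g level has l = 4.
The allowed m_l values are -4, -3, -2, -1, 0, 1, 2, 3, 4.
Average of L_z² over 9 states: 60/9 ℏ² = 6.667 ℏ².

⟨L_z²⟩ = 6.667 ℏ²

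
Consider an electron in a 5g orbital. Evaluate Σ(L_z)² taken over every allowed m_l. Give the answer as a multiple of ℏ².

The 5g subshell has l = 4.
The allowed m_l values are -4, -3, -2, -1, 0, 1, 2, 3, 4.
Σ m_l² = l(l+1)(2l+1)/3 = 4·5·9/3 = 60.

Σ(L_z)² = 60 ℏ²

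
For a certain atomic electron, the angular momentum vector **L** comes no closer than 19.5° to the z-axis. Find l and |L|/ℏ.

cos²θ_min = l/(l+1) = 0.8886.
l = cos²θ/sin²θ ≈ 8.
Then |L| = ℏ√(8·9) = 6√2 ℏ.

l = 8, |L| = 6√2 ℏ ≈ 8.485ℏ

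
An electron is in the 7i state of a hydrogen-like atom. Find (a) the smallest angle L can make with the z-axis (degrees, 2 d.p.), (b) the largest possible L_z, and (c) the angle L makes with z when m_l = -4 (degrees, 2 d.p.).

θ_min ≈ 22.21°; L_z,max = 6ℏ; θ(m_l=-4) ≈ 128.11°

For 7i, l = 6.
cos θ_min = 6/√42, so θ_min ≈ 22.21°.
L_z,max = lℏ = 6ℏ.
For m_l = -4: cos θ = -4/√42, θ ≈ 128.11°.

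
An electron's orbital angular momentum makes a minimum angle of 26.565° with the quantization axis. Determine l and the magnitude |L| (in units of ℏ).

cos θ_min = l/√(l(l+1)) = √(l/(l+1)), so l/(l+1) = cos²(26.565°) = 0.8000.
l = cos²θ/sin²θ ≈ 4.
Then |L| = ℏ√(4·5) = 2√5 ℏ.

l = 4, |L| = 2√5 ℏ ≈ 4.472ℏ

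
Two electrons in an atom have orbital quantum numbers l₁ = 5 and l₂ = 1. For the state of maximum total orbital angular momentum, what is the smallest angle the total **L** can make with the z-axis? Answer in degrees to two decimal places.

θ_min ≈ 22.21°

Angular momentum addition gives L = |l₁ − l₂|, …, l₁ + l₂.
Allowed values: L = 4, 5, 6.
The maximum is L = 6, with |L_tot| = ℏ√(6·7) = √42 ℏ.
The minimum angle with z is arccos(6/√42) ≈ 22.21°.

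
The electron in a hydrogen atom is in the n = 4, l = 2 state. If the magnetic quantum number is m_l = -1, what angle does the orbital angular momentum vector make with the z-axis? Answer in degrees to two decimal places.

|L| = ℏ√(l(l+1)) = √6 ℏ.
L_z = m_l ℏ = −1ℏ.
cos θ = L_z/|L| = -1/√6, so θ ≈ 114.09°.

θ ≈ 114.09°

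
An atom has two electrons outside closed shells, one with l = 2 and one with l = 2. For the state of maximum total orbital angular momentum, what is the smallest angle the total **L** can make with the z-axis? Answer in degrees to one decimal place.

θ_min ≈ 26.6°

The total orbital quantum number L ranges from |l₁ − l₂| to l₁ + l₂ in integer steps.
L ∈ {0, 1, 2, 3, 4}.
The maximum is L = 4, with |L_tot| = ℏ√(4·5) = 2√5 ℏ.
The minimum angle with z is arccos(4/√20) ≈ 26.6°.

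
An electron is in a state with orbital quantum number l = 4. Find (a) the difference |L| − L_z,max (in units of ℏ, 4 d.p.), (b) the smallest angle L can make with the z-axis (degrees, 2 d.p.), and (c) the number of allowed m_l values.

|L| − L_z,max = (2√5 − 4)ℏ ≈ 0.4721ℏ.
cos θ_min = 4/√20, so θ_min ≈ 26.57°.
There are 2l+1 = 9 values of m_l.

|L|−L_z,max ≈ 0.4721ℏ; θ_min ≈ 26.57°; 9 values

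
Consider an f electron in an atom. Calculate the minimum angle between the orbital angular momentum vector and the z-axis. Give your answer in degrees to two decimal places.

θ_min ≈ 30.00°

For an f orbital, l = 3.
|L| = ℏ√(l(l+1)) = 2√3 ℏ.
The smallest angle corresponds to the largest L_z, i.e. m_l = l = 3, giving L_z = 3ℏ.
cos θ_min = 3/√12, so θ_min ≈ 30.00°.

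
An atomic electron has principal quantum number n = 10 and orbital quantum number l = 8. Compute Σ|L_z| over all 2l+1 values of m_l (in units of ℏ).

m_l runs from −8 to 8, i.e. {-8, -7, -6, -5, -4, -3, -2, -1, 0, 1, 2, 3, 4, 5, 6, 7, 8}.
Σ|m_l| = 2·8(8+1)/2 = 72.

Σ|L_z| = 72 ℏ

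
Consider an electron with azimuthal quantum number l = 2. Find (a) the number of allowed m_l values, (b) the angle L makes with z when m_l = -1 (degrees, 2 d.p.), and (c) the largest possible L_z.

There are 2l+1 = 5 values of m_l.
For m_l = -1: cos θ = -1/√6, θ ≈ 114.09°.
L_z,max = lℏ = 2ℏ.

5 values; θ(m_l=-1) ≈ 114.09°; L_z,max = 2ℏ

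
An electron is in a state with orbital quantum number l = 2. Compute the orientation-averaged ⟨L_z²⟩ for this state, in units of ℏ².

⟨L_z²⟩ = 2 ℏ²

m_l ∈ {-2, -1, 0, 1, 2}.
Average of L_z² over 5 states: 10/5 ℏ² = 2 ℏ².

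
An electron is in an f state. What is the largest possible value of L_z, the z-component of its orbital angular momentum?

For an f orbital, l = 3.
L_z = m_l ℏ with m_l ∈ {−3, …, 3}; the maximum is m_l = 3.

L_z,max = 3ℏ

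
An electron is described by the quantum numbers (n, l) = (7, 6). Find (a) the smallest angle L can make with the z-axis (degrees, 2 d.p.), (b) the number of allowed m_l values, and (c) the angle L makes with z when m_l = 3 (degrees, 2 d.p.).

cos θ_min = 6/√42, so θ_min ≈ 22.21°.
There are 2l+1 = 13 values of m_l.
For m_l = 3: cos θ = 3/√42, θ ≈ 62.42°.

θ_min ≈ 22.21°; 13 values; θ(m_l=3) ≈ 62.42°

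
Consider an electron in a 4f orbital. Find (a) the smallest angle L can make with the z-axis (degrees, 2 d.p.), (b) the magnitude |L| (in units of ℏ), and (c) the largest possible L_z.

The 4f subshell has l = 3.
cos θ_min = 3/√12, so θ_min ≈ 30.00°.
|L| = ℏ√(3·4) = 2√3 ℏ ≈ 3.464ℏ.
L_z,max = lℏ = 3ℏ.

θ_min ≈ 30.00°; |L| = 2√3 ℏ ≈ 3.464ℏ; L_z,max = 3ℏ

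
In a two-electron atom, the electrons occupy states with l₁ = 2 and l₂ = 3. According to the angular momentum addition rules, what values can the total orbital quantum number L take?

L = 1, 2, 3, 4, 5

The total orbital quantum number L ranges from |l₁ − l₂| to l₁ + l₂ in integer steps.
So L can be 1, 2, 3, 4, 5.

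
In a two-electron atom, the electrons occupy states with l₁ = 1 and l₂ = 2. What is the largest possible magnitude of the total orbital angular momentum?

By the triangle rule, |l₁ − l₂| ≤ L ≤ l₁ + l₂.
L ∈ {1, 2, 3}.
The largest magnitude corresponds to L = 3: |L_tot| = ℏ√(3·4) = 2√3 ℏ.

|L_tot|_max = 2√3 ℏ ≈ 3.464ℏ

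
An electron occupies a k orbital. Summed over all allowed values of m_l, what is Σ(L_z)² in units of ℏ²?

For a k orbital, l = 7.
m_l runs from −7 to 7, i.e. {-7, -6, -5, -4, -3, -2, -1, 0, 1, 2, 3, 4, 5, 6, 7}.
Σ m_l² = 2·(1 + 4 + 9 + 16 + 25 + 36 + 49) = 280.

Σ(L_z)² = 280 ℏ²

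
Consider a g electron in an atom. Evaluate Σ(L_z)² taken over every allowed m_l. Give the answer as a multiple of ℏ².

Σ(L_z)² = 60 ℏ²

For a g orbital, l = 4.
m_l ∈ {-4, -3, -2, -1, 0, 1, 2, 3, 4}.
Σ m_l² = l(l+1)(2l+1)/3 = 4·5·9/3 = 60.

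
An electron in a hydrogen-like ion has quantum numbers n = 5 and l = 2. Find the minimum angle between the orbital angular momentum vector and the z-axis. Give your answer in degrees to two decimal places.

θ_min ≈ 35.26°

|L| = √(l(l+1)) ℏ = √6 ℏ.
The smallest angle corresponds to the largest L_z, i.e. m_l = l = 2, giving L_z = 2ℏ.
cos θ_min = 2/√6, so θ_min ≈ 35.26°.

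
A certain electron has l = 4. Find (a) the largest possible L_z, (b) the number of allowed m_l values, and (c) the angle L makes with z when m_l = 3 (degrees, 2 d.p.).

L_z,max = 4ℏ; 9 values; θ(m_l=3) ≈ 47.87°

L_z,max = lℏ = 4ℏ.
There are 2l+1 = 9 values of m_l.
For m_l = 3: cos θ = 3/√20, θ ≈ 47.87°.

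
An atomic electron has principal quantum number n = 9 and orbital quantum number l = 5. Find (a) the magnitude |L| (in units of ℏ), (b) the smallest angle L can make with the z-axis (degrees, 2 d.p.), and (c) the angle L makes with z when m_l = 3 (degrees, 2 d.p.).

|L| = √30 ℏ ≈ 5.477ℏ; θ_min ≈ 24.09°; θ(m_l=3) ≈ 56.79°

|L| = ℏ√(5·6) = √30 ℏ ≈ 5.477ℏ.
cos θ_min = 5/√30, so θ_min ≈ 24.09°.
For m_l = 3: cos θ = 3/√30, θ ≈ 56.79°.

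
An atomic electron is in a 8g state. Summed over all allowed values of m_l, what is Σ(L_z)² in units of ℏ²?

Σ(L_z)² = 60 ℏ²

The 8g subshell has l = 4.
m_l ∈ {-4, -3, -2, -1, 0, 1, 2, 3, 4}.
Σ m_l² = 2·(1 + 4 + 9 + 16) = 60.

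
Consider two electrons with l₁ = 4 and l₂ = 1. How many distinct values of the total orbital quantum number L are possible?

L runs from |4 − 1| = 3 to 4 + 1 = 5.
Allowed values: L = 3, 4, 5.
That is 3 values.

3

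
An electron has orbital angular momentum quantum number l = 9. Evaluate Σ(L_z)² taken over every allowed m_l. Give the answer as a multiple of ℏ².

The allowed m_l values are -9, -8, -7, -6, -5, -4, -3, -2, -1, 0, 1, 2, 3, 4, 5, 6, 7, 8, 9.
Σ m_l² = l(l+1)(2l+1)/3 = 9·10·19/3 = 570.

Σ(L_z)² = 570 ℏ²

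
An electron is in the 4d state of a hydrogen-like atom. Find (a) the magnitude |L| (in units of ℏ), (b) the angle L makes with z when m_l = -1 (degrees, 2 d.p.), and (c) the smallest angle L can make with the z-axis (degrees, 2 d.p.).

|L| = √6 ℏ ≈ 2.449ℏ; θ(m_l=-1) ≈ 114.09°; θ_min ≈ 35.26°

4d means n = 4, l = 2.
|L| = ℏ√(2·3) = √6 ℏ ≈ 2.449ℏ.
For m_l = -1: cos θ = -1/√6, θ ≈ 114.09°.
cos θ_min = 2/√6, so θ_min ≈ 35.26°.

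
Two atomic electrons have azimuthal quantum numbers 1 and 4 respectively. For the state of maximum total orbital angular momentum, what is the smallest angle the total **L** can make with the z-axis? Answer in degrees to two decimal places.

θ_min ≈ 24.09°

L runs from |1 − 4| = 3 to 1 + 4 = 5.
L ∈ {3, 4, 5}.
The maximum is L = 5, with |L_tot| = ℏ√(5·6) = √30 ℏ.
The minimum angle with z is arccos(5/√30) ≈ 24.09°.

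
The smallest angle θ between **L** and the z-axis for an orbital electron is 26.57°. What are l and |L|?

l = 4, |L| = 2√5 ℏ ≈ 4.472ℏ

cos²θ_min = l/(l+1) = 0.7999.
l = cos²θ/sin²θ ≈ 4.
Then |L| = ℏ√(4·5) = 2√5 ℏ.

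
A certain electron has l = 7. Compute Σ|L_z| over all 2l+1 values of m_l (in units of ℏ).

m_l ∈ {-7, -6, -5, -4, -3, -2, -1, 0, 1, 2, 3, 4, 5, 6, 7}.
Σ|m_l| = 2·7(7+1)/2 = 56.

Σ|L_z| = 56 ℏ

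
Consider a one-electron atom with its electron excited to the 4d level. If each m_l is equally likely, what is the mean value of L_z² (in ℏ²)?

⟨L_z²⟩ = 2 ℏ²

The 4d level has l = 2.
m_l ∈ {-2, -1, 0, 1, 2}.
⟨L_z²⟩ = ℏ²·(Σ m_l²)/(2l+1) = ℏ²·10/5 = 2ℏ².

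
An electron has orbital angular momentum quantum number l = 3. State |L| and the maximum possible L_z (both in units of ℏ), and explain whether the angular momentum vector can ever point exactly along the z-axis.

No: L_z,max = 3ℏ < |L| = 2√3 ℏ ≈ 3.464ℏ

|L| = 2√3 ℏ ≈ 3.4641ℏ, while L_z,max = lℏ = 3ℏ.
Since |L| > L_z,max, the vector can never point exactly along z; the closest it comes is θ_min = arccos(3/√12) ≈ 30.0°.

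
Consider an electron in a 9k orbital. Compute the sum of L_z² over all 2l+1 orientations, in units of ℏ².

Σ(L_z)² = 280 ℏ²

The 9k subshell has l = 7.
m_l ∈ {-7, -6, -5, -4, -3, -2, -1, 0, 1, 2, 3, 4, 5, 6, 7}.
Summing m² from −7 to 7: Σ m_l² = 280.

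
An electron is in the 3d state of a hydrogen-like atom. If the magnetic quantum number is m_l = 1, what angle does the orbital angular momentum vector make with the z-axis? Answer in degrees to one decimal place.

θ ≈ 65.9°

The 3d subshell has l = 2.
|L| = √(l(l+1)) ℏ = √6 ℏ.
L_z = m_l ℏ = 1ℏ.
cos θ = L_z/|L| = 1/√6, so θ ≈ 65.9°.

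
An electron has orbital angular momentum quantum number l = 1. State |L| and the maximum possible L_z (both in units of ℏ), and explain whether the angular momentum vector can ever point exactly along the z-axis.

|L| = √2 ℏ ≈ 1.4142ℏ, while L_z,max = lℏ = 1ℏ.
Since |L| > L_z,max, the vector can never point exactly along z; the closest it comes is θ_min = arccos(1/√2) ≈ 45.0°.

No: L_z,max = 1ℏ < |L| = √2 ℏ ≈ 1.414ℏ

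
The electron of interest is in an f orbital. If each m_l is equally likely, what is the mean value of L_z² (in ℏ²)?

F corresponds to l = 3.
The allowed m_l values are -3, -2, -1, 0, 1, 2, 3.
⟨L_z²⟩ = ℏ²·l(l+1)/3 = 4ℏ².

⟨L_z²⟩ = 4 ℏ²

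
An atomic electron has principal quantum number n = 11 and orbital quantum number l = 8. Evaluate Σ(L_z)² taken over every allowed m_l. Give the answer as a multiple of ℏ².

m_l runs from −8 to 8, i.e. {-8, -7, -6, -5, -4, -3, -2, -1, 0, 1, 2, 3, 4, 5, 6, 7, 8}.
Σ m_l² = 2·(1 + 4 + 9 + 16 + 25 + 36 + 49 + 64) = 408.

Σ(L_z)² = 408 ℏ²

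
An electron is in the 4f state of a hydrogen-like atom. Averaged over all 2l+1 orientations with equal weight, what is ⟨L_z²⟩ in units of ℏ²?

⟨L_z²⟩ = 4 ℏ²

4f means n = 4, l = 3.
m_l ∈ {-3, -2, -1, 0, 1, 2, 3}.
⟨L_z²⟩ = ℏ²·(Σ m_l²)/(2l+1) = ℏ²·28/7 = 4ℏ².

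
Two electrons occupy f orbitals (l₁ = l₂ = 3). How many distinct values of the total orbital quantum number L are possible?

The total orbital quantum number L ranges from |l₁ − l₂| to l₁ + l₂ in integer steps.
L ∈ {0, 1, 2, 3, 4, 5, 6}.
That is 7 values.

7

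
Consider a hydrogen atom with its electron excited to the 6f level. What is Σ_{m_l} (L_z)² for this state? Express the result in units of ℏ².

The 6f level has l = 3.
m_l ∈ {-3, -2, -1, 0, 1, 2, 3}.
Σ m_l² = l(l+1)(2l+1)/3 = 3·4·7/3 = 28.

Σ(L_z)² = 28 ℏ²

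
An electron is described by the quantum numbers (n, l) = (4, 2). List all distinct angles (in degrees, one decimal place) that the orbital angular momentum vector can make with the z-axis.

|L|² = l(l+1)ℏ² = 6ℏ², so |L| = √6 ℏ.
cos θ = m_l/√6 for each m_l ∈ {-2, -1, 0, 1, 2}.

θ ∈ {35.3°, 65.9°, 90.0°, 114.1°, 144.7°}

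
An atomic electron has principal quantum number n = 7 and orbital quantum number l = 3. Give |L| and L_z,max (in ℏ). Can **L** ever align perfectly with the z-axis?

|L| = 2√3 ℏ ≈ 3.4641ℏ, while L_z,max = lℏ = 3ℏ.
Since |L| > L_z,max, the vector can never point exactly along z; the closest it comes is θ_min = arccos(3/√12) ≈ 30.0°.

No: L_z,max = 3ℏ < |L| = 2√3 ℏ ≈ 3.464ℏ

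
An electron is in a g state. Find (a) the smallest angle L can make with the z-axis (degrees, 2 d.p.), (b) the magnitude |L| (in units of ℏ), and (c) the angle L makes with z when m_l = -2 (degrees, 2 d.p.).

θ_min ≈ 26.57°; |L| = 2√5 ℏ ≈ 4.472ℏ; θ(m_l=-2) ≈ 116.57°

A g state has l = 4.
cos θ_min = 4/√20, so θ_min ≈ 26.57°.
|L| = ℏ√(4·5) = 2√5 ℏ ≈ 4.472ℏ.
For m_l = -2: cos θ = -2/√20, θ ≈ 116.57°.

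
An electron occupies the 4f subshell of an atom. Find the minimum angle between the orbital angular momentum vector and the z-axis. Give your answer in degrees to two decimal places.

θ_min ≈ 30.00°

The 4f subshell has l = 3.
|L| = √(l(l+1)) ℏ = 2√3 ℏ.
The smallest angle corresponds to the largest L_z, i.e. m_l = l = 3, giving L_z = 3ℏ.
cos θ_min = 3/√12, so θ_min ≈ 30.00°.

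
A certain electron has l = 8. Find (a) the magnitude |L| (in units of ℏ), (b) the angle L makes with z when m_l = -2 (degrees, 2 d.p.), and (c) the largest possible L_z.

|L| = ℏ√(8·9) = 6√2 ℏ ≈ 8.485ℏ.
For m_l = -2: cos θ = -2/√72, θ ≈ 103.63°.
L_z,max = lℏ = 8ℏ.

|L| = 6√2 ℏ ≈ 8.485ℏ; θ(m_l=-2) ≈ 103.63°; L_z,max = 8ℏ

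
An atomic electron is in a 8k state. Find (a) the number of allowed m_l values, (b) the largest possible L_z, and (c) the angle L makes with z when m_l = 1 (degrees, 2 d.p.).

15 values; L_z,max = 7ℏ; θ(m_l=1) ≈ 82.32°

8k means n = 8, l = 7.
There are 2l+1 = 15 values of m_l.
L_z,max = lℏ = 7ℏ.
For m_l = 1: cos θ = 1/√56, θ ≈ 82.32°.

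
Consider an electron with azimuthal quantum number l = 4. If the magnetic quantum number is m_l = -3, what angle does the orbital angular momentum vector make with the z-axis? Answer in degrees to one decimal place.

|L| = √(l(l+1)) ℏ = 2√5 ℏ.
L_z = m_l ℏ = −3ℏ.
cos θ = L_z/|L| = -3/√20, so θ ≈ 132.1°.

θ ≈ 132.1°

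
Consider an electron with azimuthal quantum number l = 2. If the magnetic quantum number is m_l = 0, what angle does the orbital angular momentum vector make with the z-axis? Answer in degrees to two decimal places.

θ ≈ 90.00°

|L|² = l(l+1)ℏ² = 6ℏ², so |L| = √6 ℏ.
L_z = m_l ℏ = 0ℏ.
cos θ = L_z/|L| = 0/√6, so θ ≈ 90.00°.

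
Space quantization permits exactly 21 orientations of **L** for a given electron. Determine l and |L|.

l = 10, |L| = √110 ℏ ≈ 10.488ℏ

21 = 2l + 1, so l = (21−1)/2 = 10.
Then |L| = √(l(l+1)) ℏ = √110 ℏ.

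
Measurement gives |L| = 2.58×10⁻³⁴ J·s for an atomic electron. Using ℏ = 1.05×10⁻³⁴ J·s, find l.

l = 2

Dividing by ℏ: |L|/ℏ ≈ 2.457.
Set l(l+1) = 6.04; the integer solution is l = 2.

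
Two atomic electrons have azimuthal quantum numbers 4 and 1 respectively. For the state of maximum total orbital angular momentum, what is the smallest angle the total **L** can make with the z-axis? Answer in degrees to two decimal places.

θ_min ≈ 24.09°

Angular momentum addition gives L = |l₁ − l₂|, …, l₁ + l₂.
L ∈ {3, 4, 5}.
The maximum is L = 5, with |L_tot| = ℏ√(5·6) = √30 ℏ.
The minimum angle with z is arccos(5/√30) ≈ 24.09°.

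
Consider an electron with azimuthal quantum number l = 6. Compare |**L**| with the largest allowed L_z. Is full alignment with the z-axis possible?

No: L_z,max = 6ℏ < |L| = √42 ℏ ≈ 6.481ℏ

|L| = √42 ℏ ≈ 6.4807ℏ, while L_z,max = lℏ = 6ℏ.
Since |L| > L_z,max, the vector can never point exactly along z; the closest it comes is θ_min = arccos(6/√42) ≈ 22.2°.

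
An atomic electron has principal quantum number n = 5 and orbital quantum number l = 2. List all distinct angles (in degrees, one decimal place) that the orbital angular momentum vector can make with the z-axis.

|L| = ℏ√(l(l+1)) = √6 ℏ.
cos θ = m_l/√6 for each m_l ∈ {-2, -1, 0, 1, 2}.

θ ∈ {35.3°, 65.9°, 90.0°, 114.1°, 144.7°}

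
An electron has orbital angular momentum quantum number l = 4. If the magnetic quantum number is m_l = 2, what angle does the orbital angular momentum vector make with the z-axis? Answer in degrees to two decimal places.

θ ≈ 63.43°

|L| = ℏ√(l(l+1)) = 2√5 ℏ.
L_z = m_l ℏ = 2ℏ.
cos θ = L_z/|L| = 2/√20, so θ ≈ 63.43°.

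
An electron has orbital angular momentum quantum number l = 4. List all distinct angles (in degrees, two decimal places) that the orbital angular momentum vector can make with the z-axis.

θ ∈ {26.57°, 47.87°, 63.43°, 77.08°, 90.00°, 102.92°, 116.57°, 132.13°, 153.43°}

|L|² = l(l+1)ℏ² = 20ℏ², so |L| = 2√5 ℏ.
cos θ = m_l/√20 for each m_l ∈ {-4, -3, -2, -1, 0, 1, 2, 3, 4}.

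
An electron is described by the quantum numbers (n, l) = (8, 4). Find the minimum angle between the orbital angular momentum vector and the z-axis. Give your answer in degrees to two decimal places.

|L| = √(l(l+1)) ℏ = 2√5 ℏ.
The smallest angle corresponds to the largest L_z, i.e. m_l = l = 4, giving L_z = 4ℏ.
cos θ_min = 4/√20, so θ_min ≈ 26.57°.

θ_min ≈ 26.57°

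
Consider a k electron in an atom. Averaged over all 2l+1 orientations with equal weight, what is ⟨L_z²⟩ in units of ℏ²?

⟨L_z²⟩ = 18.67 ℏ²

For a k orbital, l = 7.
m_l runs from −7 to 7, i.e. {-7, -6, -5, -4, -3, -2, -1, 0, 1, 2, 3, 4, 5, 6, 7}.
⟨L_z²⟩ = ℏ²·(Σ m_l²)/(2l+1) = ℏ²·280/15 = 18.67ℏ².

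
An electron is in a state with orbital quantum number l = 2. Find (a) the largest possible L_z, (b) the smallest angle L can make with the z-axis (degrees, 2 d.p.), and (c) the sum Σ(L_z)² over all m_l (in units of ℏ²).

L_z,max = 2ℏ; θ_min ≈ 35.26°; Σ(L_z)² = 10 ℏ²

L_z,max = lℏ = 2ℏ.
cos θ_min = 2/√6, so θ_min ≈ 35.26°.
Σ m_l² = 10, so Σ(L_z)² = 10 ℏ².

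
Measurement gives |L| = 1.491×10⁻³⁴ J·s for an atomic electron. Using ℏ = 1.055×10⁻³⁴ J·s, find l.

|L|/ℏ = (1.491×10⁻³⁴)/(1.055×10⁻³⁴) ≈ 1.413.
(|L|/ℏ)² = l(l+1) ≈ 2.00 ⇒ l = 1.

l = 1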